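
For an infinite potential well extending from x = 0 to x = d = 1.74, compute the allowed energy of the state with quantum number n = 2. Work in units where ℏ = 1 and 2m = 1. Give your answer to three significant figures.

E = 13.0

Requiring ψ(0) = ψ(d) = 0 quantises k = nπ/d, hence E_n = ℏ²k²/2m = n²π²ℏ²/(2md²).
E_2 = 2² × π² / (2 × 0.5 × 1.74²) = 13.04.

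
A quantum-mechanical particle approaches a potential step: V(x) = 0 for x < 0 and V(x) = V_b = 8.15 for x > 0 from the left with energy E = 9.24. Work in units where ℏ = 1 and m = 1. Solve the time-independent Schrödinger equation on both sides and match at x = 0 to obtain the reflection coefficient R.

The wavenumbers are k₁ = √(2mE)/ℏ = 4.299 on the left and k₂ = √(2m(E − V_b))/ℏ = 1.476 on the right.
Matching ψ and ψ′ at x = 0 gives r = (k₁ − k₂)/(k₁ + k₂), so R = r² = 0.2388 and T = 1 − R = 0.7612.

R = 0.239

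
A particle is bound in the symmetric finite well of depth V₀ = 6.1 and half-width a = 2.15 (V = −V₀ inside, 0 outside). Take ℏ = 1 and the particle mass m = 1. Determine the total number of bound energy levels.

The dimensionless depth is z₀ = a√(2mV₀)/ℏ = 2.15 × √(12.20) = 7.510.
A new bound state (alternating even/odd) appears each time z₀ passes a multiple of π/2, so N = ⌊2z₀/π⌋ + 1 = ⌊4.781⌋ + 1 = 5.

N = 5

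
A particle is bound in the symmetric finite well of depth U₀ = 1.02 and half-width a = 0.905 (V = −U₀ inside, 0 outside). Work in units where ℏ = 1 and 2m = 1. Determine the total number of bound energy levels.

N = 1

The dimensionless depth is z₀ = a√(2mU₀)/ℏ = 0.905 × √(1.020) = 0.9140.
The even/odd transcendental equations gain one root per π/2 in z₀, giving N = 1 + ⌊2z₀/π⌋ = 1 + ⌊0.5819⌋ = 1.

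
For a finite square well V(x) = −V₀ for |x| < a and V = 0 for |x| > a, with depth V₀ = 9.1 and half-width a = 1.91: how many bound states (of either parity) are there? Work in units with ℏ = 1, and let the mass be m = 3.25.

The dimensionless depth is z₀ = a√(2mV₀)/ℏ = 1.91 × √(59.15) = 14.69.
A new bound state (alternating even/odd) appears each time z₀ passes a multiple of π/2, so N = ⌊2z₀/π⌋ + 1 = ⌊9.352⌋ + 1 = 10.

N = 10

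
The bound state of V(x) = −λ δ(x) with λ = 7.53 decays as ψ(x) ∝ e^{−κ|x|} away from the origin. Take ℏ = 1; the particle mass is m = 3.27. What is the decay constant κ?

κ = 24.6

Integrating the TISE across x = 0 gives the cusp condition ψ'(0⁺) − ψ'(0⁻) = −(2mλ/ℏ²)ψ(0).
With ψ ∝ e^{−κ|x|} this yields −2κ = −2mλ/ℏ², so κ = mλ/ℏ² = 24.62.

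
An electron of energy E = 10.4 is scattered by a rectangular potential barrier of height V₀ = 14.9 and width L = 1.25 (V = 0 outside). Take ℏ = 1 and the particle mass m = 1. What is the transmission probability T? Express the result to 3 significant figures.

Since E < V₀ the interior solution is evanescent with decay constant κ = √(2m(V₀ − E))/ℏ = 3.000.
κL = 3.750, sinh(κL) = 21.25.
The exact tunnelling result is T⁻¹ = 1 + V₀² sinh²(κL) / [4E(V₀ − E)] = 536.5, so T = 0.00186.

T = 0.00186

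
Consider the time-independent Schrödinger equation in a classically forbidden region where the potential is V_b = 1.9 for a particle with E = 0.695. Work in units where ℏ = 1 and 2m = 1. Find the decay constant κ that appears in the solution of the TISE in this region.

κ = 1.10

Since E < V_b the TISE in this region is ψ'' = κ²ψ with κ = √(2m(V_b − E))/ℏ.
κ = √(2 × 0.5 × 1.205) = 1.098.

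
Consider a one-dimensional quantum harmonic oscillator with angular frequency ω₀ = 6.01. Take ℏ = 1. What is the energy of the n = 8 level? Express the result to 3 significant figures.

The oscillator eigenvalues are E_n = ℏω₀(n + ½), so E_8 = 6.01 × 8.5 = 51.09.

E = 51.1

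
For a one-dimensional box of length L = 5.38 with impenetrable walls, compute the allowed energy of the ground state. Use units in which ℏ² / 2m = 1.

E = 0.341

Requiring ψ(0) = ψ(L) = 0 quantises k = nπ/L, hence E_n = ℏ²k²/2m = n²π²ℏ²/(2mL²).
E_1 = 1² × π² / (2 × 0.5 × 5.38²) = 0.3410.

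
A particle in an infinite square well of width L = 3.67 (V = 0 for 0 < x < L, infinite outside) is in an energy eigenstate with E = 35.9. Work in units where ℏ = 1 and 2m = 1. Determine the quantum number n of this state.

n = 7

From E_n = n²π²ℏ²/(2mL²) invert to n = √(2mL²E)/(πℏ).
n = (3.67/π) × √(2 × 0.5 × 35.9) = 6.999 → n = 7.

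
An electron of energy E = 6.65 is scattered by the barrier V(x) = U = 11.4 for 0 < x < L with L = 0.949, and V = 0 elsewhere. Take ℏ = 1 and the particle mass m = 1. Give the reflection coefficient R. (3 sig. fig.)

R = 0.989

Since E < U the interior solution is evanescent with decay constant κ = √(2m(U − E))/ℏ = 3.082.
κL = 2.925, sinh(κL) = 9.290.
The exact tunnelling result is T⁻¹ = 1 + U² sinh²(κL) / [4E(U − E)] = 89.78, so T = 0.0111.
R = 1 − T = 0.989.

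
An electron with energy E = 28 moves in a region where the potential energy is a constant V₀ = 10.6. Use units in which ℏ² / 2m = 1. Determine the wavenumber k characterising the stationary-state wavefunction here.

With E > V₀ the solution is oscillatory, ψ ∝ e^{±ikx} with k = √(2m(E − V₀))/ℏ.
k = √(2 × 0.5 × 17.4) = 4.171.

k = 4.17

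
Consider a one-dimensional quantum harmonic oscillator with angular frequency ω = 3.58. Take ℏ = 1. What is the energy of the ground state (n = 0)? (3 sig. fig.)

E = 1.79

The oscillator eigenvalues are E_n = ℏω(n + ½), so E_0 = 3.58 × 0.5 = 1.790.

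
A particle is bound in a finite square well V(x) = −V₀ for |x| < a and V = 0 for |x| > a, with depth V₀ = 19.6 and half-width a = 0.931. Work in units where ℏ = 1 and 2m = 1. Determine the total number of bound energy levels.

N = 3

The dimensionless depth is z₀ = a√(2mV₀)/ℏ = 0.931 × √(19.60) = 4.122.
A new bound state (alternating even/odd) appears each time z₀ passes a multiple of π/2, so N = ⌊2z₀/π⌋ + 1 = ⌊2.624⌋ + 1 = 3.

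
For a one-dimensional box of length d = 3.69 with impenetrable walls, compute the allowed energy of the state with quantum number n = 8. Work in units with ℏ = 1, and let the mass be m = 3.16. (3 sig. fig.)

E = 7.34

Requiring ψ(0) = ψ(d) = 0 quantises k = nπ/d, hence E_n = ℏ²k²/2m = n²π²ℏ²/(2md²).
E_8 = 8² × π² / (2 × 3.16 × 3.69²) = 7.340.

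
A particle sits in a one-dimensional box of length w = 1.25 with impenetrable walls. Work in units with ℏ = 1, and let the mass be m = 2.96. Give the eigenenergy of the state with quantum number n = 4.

Requiring ψ(0) = ψ(w) = 0 quantises k = nπ/w, hence E_n = ℏ²k²/2m = n²π²ℏ²/(2mw²).
E_4 = 4² × π² / (2 × 2.96 × 1.25²) = 17.07.

E = 17.1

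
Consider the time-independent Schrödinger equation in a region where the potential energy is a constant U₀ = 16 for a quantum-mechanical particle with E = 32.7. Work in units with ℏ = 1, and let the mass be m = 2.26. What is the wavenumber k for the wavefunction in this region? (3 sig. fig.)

With E > U₀ the solution is oscillatory, ψ ∝ e^{±ikx} with k = √(2m(E − U₀))/ℏ.
k = √(2 × 2.26 × 16.7) = 8.688.

k = 8.69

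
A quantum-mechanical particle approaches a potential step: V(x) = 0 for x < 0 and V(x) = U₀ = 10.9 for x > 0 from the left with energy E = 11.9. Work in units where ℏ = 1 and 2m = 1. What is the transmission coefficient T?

T = 0.697

The wavenumbers are k₁ = √(2mE)/ℏ = 3.450 on the left and k₂ = √(2m(E − U₀))/ℏ = 1.000 on the right.
Matching ψ and ψ′ at x = 0 gives r = (k₁ − k₂)/(k₁ + k₂), so R = r² = 0.3031 and T = 1 − R = 0.6969.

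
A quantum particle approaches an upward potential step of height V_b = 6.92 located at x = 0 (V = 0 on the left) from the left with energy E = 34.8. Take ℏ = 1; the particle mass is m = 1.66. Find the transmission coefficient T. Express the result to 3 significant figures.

T = 0.997

The wavenumbers are k₁ = √(2mE)/ℏ = 10.75 on the left and k₂ = √(2m(E − V_b))/ℏ = 9.621 on the right.
Matching ψ and ψ′ at x = 0 gives r = (k₁ − k₂)/(k₁ + k₂), so R = r² = 0.003066 and T = 1 − R = 0.9969.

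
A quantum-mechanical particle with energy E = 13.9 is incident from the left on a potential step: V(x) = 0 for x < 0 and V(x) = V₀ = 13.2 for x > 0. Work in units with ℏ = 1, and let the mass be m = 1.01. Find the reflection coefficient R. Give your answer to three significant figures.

On each side the TISE gives plane waves with k = √(2m(E − V))/ℏ: k₁ = √(2·1.01·13.9) = 5.299, k₂ = √(2·1.01·0.7) = 1.189.
Continuity of ψ and ψ′ at the step yields the reflection amplitude r = (k₁ − k₂)/(k₁ + k₂) = 0.6334; thus R = |r|² = 0.4012, T = 0.5988.

R = 0.401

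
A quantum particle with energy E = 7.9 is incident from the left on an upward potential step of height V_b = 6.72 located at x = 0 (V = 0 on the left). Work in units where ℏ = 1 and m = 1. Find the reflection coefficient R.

R = 0.196

On each side the TISE gives plane waves with k = √(2m(E − V))/ℏ: k₁ = √(2·1·7.9) = 3.975, k₂ = √(2·1·1.18) = 1.536.
Matching ψ and ψ′ at x = 0 gives r = (k₁ − k₂)/(k₁ + k₂), so R = r² = 0.1958 and T = 1 − R = 0.8042.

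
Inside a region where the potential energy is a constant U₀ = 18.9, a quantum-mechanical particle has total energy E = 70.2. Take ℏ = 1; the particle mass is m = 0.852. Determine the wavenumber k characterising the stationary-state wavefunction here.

With E > U₀ the solution is oscillatory, ψ ∝ e^{±ikx} with k = √(2m(E − U₀))/ℏ.
k = √(2 × 0.852 × 51.3) = 9.350.

k = 9.35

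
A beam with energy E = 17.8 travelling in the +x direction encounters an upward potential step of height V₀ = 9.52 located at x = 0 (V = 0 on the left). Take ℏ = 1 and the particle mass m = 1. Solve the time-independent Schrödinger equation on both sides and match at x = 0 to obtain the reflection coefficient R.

R = 0.0357

The wavenumbers are k₁ = √(2mE)/ℏ = 5.967 on the left and k₂ = √(2m(E − V₀))/ℏ = 4.069 on the right.
Continuity of ψ and ψ′ at the step yields the reflection amplitude r = (k₁ − k₂)/(k₁ + k₂) = 0.1890; thus R = |r|² = 0.03574, T = 0.9643.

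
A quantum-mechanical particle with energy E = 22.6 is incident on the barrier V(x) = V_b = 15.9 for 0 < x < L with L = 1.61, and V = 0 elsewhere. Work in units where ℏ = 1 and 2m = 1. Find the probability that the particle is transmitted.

Above the barrier the interior wavenumber is k₂ = √(2m(E − V_b))/ℏ = 2.588, giving phase k₂L = 4.167.
Matching at both interfaces gives T⁻¹ = 1 + V_b² sin²(k₂L) / [4E(E − V_b)] = 1.305, hence T = 0.766.

T = 0.766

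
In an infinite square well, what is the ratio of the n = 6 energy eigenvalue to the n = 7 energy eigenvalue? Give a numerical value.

E_n = n²π²ℏ²/(2mL²) so the ratio is n₂²/n₁² = 36/49 = 0.734694.

0.734694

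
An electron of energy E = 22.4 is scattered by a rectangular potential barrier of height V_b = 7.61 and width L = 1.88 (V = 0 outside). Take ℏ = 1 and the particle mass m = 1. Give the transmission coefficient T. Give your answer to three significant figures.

Above the barrier the interior wavenumber is k₂ = √(2m(E − V_b))/ℏ = 5.439, giving phase k₂L = 10.22.
T = [1 + V_b² sin²(k₂L) / (4E(E − V_b))]⁻¹ = 1/1.022 = 0.978.

T = 0.978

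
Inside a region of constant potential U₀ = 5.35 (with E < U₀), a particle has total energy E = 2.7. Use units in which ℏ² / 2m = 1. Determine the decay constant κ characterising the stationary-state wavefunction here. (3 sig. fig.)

κ = 1.63

Since E < U₀ the TISE in this region is ψ'' = κ²ψ with κ = √(2m(U₀ − E))/ℏ.
κ = √(2 × 0.5 × 2.65) = 1.628.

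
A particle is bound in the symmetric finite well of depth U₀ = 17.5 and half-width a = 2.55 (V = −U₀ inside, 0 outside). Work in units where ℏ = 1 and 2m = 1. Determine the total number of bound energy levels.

N = 7

Define the well-strength parameter z₀ = (a/ℏ)√(2mU₀) = 2.55 × √(2·0.5·17.5) = 10.67.
The even/odd transcendental equations gain one root per π/2 in z₀, giving N = 1 + ⌊2z₀/π⌋ = 1 + ⌊6.791⌋ = 7.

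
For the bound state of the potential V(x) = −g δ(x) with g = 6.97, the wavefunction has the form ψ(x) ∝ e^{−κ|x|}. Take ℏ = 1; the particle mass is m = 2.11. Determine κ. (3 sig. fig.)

Integrate −(ℏ²/2m)ψ'' − gδ(x)ψ = Eψ from −ε to +ε: the ψ'' term gives ψ'(0⁺) − ψ'(0⁻) and the δ term gives −(2mg/ℏ²)ψ(0).
With ψ ∝ e^{−κ|x|} this yields −2κ = −2mg/ℏ², so κ = mg/ℏ² = 14.71.

κ = 14.7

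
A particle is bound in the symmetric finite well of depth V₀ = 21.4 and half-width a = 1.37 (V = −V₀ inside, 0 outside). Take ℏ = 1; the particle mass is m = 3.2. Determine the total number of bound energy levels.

N = 11

The dimensionless depth is z₀ = a√(2mV₀)/ℏ = 1.37 × √(137.0) = 16.03.
The even/odd transcendental equations gain one root per π/2 in z₀, giving N = 1 + ⌊2z₀/π⌋ = 1 + ⌊10.21⌋ = 11.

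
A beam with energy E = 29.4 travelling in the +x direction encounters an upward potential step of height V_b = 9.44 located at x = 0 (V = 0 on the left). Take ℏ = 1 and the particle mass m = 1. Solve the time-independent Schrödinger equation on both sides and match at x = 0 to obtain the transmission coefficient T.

On each side the TISE gives plane waves with k = √(2m(E − V))/ℏ: k₁ = √(2·1·29.4) = 7.668, k₂ = √(2·1·19.96) = 6.318.
Continuity of ψ and ψ′ at the step yields the reflection amplitude r = (k₁ − k₂)/(k₁ + k₂) = 0.09651; thus R = |r|² = 0.009315, T = 0.9907.

T = 0.991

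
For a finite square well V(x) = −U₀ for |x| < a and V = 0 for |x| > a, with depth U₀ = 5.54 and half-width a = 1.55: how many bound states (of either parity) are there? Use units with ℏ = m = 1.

The dimensionless depth is z₀ = a√(2mU₀)/ℏ = 1.55 × √(11.08) = 5.159.
A new bound state (alternating even/odd) appears each time z₀ passes a multiple of π/2, so N = ⌊2z₀/π⌋ + 1 = ⌊3.285⌋ + 1 = 4.

N = 4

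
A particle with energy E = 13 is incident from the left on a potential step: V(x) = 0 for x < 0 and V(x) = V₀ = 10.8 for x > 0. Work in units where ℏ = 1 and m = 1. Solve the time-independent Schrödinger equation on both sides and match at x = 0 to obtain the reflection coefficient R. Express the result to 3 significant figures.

The wavenumbers are k₁ = √(2mE)/ℏ = 5.099 on the left and k₂ = √(2m(E − V₀))/ℏ = 2.098 on the right.
Matching ψ and ψ′ at x = 0 gives r = (k₁ − k₂)/(k₁ + k₂), so R = r² = 0.1739 and T = 1 − R = 0.8261.

R = 0.174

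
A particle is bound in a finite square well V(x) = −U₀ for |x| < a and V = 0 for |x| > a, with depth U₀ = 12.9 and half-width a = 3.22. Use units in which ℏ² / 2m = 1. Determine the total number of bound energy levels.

N = 8

Define the well-strength parameter z₀ = (a/ℏ)√(2mU₀) = 3.22 × √(2·0.5·12.9) = 11.57.
The even/odd transcendental equations gain one root per π/2 in z₀, giving N = 1 + ⌊2z₀/π⌋ = 1 + ⌊7.363⌋ = 8.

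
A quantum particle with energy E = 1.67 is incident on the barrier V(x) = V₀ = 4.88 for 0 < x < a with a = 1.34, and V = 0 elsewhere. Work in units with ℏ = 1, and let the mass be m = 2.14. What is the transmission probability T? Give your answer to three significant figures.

T = 0.000175

E < V₀: inside the barrier ψ ∝ e^{±κx} with κ = √(2m(V₀ − E))/ℏ = 3.707.
κa = 4.967, sinh(κa) = 71.78.
The exact tunnelling result is T⁻¹ = 1 + V₀² sinh²(κa) / [4E(V₀ − E)] = 5724, so T = 0.000175.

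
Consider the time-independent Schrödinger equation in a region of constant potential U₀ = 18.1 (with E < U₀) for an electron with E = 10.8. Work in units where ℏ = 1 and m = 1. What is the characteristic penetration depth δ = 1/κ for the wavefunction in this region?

Since E < U₀ the TISE in this region is ψ'' = κ²ψ with κ = √(2m(U₀ − E))/ℏ.
κ = √(2 × 1 × 7.3) = 3.821. The penetration depth is δ = 1/κ = 0.262.

δ = 0.262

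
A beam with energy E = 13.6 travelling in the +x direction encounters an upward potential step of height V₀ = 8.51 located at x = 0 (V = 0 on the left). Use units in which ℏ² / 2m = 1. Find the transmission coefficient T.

The wavenumbers are k₁ = √(2mE)/ℏ = 3.688 on the left and k₂ = √(2m(E − V₀))/ℏ = 2.256 on the right.
Matching ψ and ψ′ at x = 0 gives r = (k₁ − k₂)/(k₁ + k₂), so R = r² = 0.05802 and T = 1 − R = 0.9420.

T = 0.942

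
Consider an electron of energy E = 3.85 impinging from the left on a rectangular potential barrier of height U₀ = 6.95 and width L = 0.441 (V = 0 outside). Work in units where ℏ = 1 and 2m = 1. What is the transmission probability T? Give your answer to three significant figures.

E < U₀: inside the barrier ψ ∝ e^{±κx} with κ = √(2m(U₀ − E))/ℏ = 1.761.
κL = 0.7765, sinh(κL) = 0.8569.
Matching ψ, ψ′ at both faces gives T = [1 + U₀² sinh²(κL) / (4E(U₀ − E))]⁻¹ = 1/1.743 = 0.574.

T = 0.574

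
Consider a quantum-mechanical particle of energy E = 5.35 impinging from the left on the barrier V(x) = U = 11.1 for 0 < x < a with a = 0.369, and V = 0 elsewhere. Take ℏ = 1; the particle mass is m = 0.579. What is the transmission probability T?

T = 0.451

Since E < U the interior solution is evanescent with decay constant κ = √(2m(U − E))/ℏ = 2.580.
κa = 0.9522, sinh(κa) = 1.103.
Matching ψ, ψ′ at both faces gives T = [1 + U² sinh²(κa) / (4E(U − E))]⁻¹ = 1/2.218 = 0.451.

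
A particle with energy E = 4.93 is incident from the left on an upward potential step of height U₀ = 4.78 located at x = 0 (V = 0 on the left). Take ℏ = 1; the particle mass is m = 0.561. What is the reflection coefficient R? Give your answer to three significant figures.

On each side the TISE gives plane waves with k = √(2m(E − V))/ℏ: k₁ = √(2·0.561·4.93) = 2.352, k₂ = √(2·0.561·0.15) = 0.4102.
Matching ψ and ψ′ at x = 0 gives r = (k₁ − k₂)/(k₁ + k₂), so R = r² = 0.4941 and T = 1 − R = 0.5059.

R = 0.494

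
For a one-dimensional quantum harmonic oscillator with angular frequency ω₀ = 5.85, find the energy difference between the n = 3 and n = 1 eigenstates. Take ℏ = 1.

ΔE = 11.7

E_n = ℏω₀(n + ½), so ΔE = (3 − 1) ℏω₀ = 2 × 5.85 = 11.70.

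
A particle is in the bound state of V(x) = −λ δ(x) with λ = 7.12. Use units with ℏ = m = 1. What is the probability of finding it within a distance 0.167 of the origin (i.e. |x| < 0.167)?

The normalised bound state is ψ = √κ e^{−κ|x|} with κ = mλ/ℏ² = 7.120.
P(|x| < d) = ∫_{−d}^{d} κ e^{−2κ|x|} dx = 1 − e^{−2κd} = 1 − e^{−2.378} = 0.9073.

P = 0.907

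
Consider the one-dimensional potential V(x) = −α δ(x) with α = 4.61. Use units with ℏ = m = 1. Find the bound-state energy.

E = -10.6

For x ≠ 0 the bound state is ψ ∝ e^{−κ|x|}; integrating the TISE across the delta gives the cusp condition 2κ = 2mα/ℏ², so κ = 4.610.
Then E = −ℏ²κ²/(2m) = −mα²/(2ℏ²) = -10.63.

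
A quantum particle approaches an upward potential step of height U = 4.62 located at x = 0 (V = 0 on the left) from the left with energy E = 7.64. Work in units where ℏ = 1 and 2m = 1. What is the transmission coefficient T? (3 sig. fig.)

T = 0.948

The wavenumbers are k₁ = √(2mE)/ℏ = 2.764 on the left and k₂ = √(2m(E − U))/ℏ = 1.738 on the right.
Matching ψ and ψ′ at x = 0 gives r = (k₁ − k₂)/(k₁ + k₂), so R = r² = 0.05197 and T = 1 − R = 0.9480.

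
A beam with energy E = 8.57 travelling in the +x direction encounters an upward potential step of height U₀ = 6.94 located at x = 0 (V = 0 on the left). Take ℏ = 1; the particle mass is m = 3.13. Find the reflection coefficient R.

R = 0.154

The wavenumbers are k₁ = √(2mE)/ℏ = 7.324 on the left and k₂ = √(2m(E − U₀))/ℏ = 3.194 on the right.
Matching ψ and ψ′ at x = 0 gives r = (k₁ − k₂)/(k₁ + k₂), so R = r² = 0.1542 and T = 1 − R = 0.8458.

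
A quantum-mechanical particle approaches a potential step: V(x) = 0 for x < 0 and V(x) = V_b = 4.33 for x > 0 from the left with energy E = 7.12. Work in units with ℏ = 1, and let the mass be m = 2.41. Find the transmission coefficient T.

The wavenumbers are k₁ = √(2mE)/ℏ = 5.858 on the left and k₂ = √(2m(E − V_b))/ℏ = 3.667 on the right.
Matching ψ and ψ′ at x = 0 gives r = (k₁ − k₂)/(k₁ + k₂), so R = r² = 0.05291 and T = 1 − R = 0.9471.

T = 0.947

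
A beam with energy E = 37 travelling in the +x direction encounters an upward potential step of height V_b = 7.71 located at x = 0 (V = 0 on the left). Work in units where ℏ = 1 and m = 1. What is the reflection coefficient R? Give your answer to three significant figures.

R = 0.00340

On each side the TISE gives plane waves with k = √(2m(E − V))/ℏ: k₁ = √(2·1·37) = 8.602, k₂ = √(2·1·29.29) = 7.654.
Matching ψ and ψ′ at x = 0 gives r = (k₁ − k₂)/(k₁ + k₂), so R = r² = 0.003405 and T = 1 − R = 0.9966.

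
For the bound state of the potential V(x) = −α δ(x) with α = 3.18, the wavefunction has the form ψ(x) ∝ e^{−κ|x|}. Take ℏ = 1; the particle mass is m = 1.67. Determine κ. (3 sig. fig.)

κ = 5.31

Integrating the TISE across x = 0 gives the cusp condition ψ'(0⁺) − ψ'(0⁻) = −(2mα/ℏ²)ψ(0).
With ψ ∝ e^{−κ|x|} this yields −2κ = −2mα/ℏ², so κ = mα/ℏ² = 5.311.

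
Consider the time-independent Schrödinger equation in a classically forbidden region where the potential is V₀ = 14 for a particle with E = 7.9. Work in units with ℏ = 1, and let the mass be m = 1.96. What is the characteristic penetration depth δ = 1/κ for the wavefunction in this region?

Since E < V₀ the TISE in this region is ψ'' = κ²ψ with κ = √(2m(V₀ − E))/ℏ.
κ = √(2 × 1.96 × 6.1) = 4.890. The penetration depth is δ = 1/κ = 0.204.

δ = 0.204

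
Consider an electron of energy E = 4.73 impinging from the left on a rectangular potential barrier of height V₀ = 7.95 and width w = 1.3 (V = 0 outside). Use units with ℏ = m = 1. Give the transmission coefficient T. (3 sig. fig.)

E < V₀: inside the barrier ψ ∝ e^{±κx} with κ = √(2m(V₀ − E))/ℏ = 2.538.
κw = 3.299, sinh(κw) = 13.52.
Matching ψ, ψ′ at both faces gives T = [1 + V₀² sinh²(κw) / (4E(V₀ − E))]⁻¹ = 1/190.8 = 0.00524.

T = 0.00524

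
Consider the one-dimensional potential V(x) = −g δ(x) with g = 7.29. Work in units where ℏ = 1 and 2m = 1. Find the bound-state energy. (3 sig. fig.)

The bound state is ψ(x) = √κ e^{−κ|x|}. The derivative jump ψ'(0⁺) − ψ'(0⁻) = −(2mg/ℏ²)ψ(0) fixes κ = mg/ℏ² = 3.645.
Then E = −ℏ²κ²/(2m) = −mg²/(2ℏ²) = -13.29.

E = -13.3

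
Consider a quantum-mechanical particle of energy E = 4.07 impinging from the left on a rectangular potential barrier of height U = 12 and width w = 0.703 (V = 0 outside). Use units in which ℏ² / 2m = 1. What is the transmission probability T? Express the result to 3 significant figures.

T = 0.0664

Since E < U the interior solution is evanescent with decay constant κ = √(2m(U − E))/ℏ = 2.816.
κw = 1.980, sinh(κw) = 3.551.
The exact tunnelling result is T⁻¹ = 1 + U² sinh²(κw) / [4E(U − E)] = 15.07, so T = 0.0664.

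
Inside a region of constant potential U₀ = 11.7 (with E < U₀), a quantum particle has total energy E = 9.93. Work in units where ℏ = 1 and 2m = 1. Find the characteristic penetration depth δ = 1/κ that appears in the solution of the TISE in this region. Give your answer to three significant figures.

δ = 0.752

Since E < U₀ the TISE in this region is ψ'' = κ²ψ with κ = √(2m(U₀ − E))/ℏ.
κ = √(2 × 0.5 × 1.77) = 1.330. The penetration depth is δ = 1/κ = 0.752.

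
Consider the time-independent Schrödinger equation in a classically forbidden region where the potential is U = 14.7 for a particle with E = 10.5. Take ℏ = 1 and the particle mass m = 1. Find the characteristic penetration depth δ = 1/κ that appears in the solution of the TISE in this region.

Since E < U the TISE in this region is ψ'' = κ²ψ with κ = √(2m(U − E))/ℏ.
κ = √(2 × 1 × 4.2) = 2.898. The penetration depth is δ = 1/κ = 0.345.

δ = 0.345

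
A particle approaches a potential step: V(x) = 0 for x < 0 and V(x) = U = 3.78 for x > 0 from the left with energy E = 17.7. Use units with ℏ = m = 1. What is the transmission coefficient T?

T = 0.996

The wavenumbers are k₁ = √(2mE)/ℏ = 5.950 on the left and k₂ = √(2m(E − U))/ℏ = 5.276 on the right.
Continuity of ψ and ψ′ at the step yields the reflection amplitude r = (k₁ − k₂)/(k₁ + k₂) = 0.05999; thus R = |r|² = 0.003598, T = 0.9964.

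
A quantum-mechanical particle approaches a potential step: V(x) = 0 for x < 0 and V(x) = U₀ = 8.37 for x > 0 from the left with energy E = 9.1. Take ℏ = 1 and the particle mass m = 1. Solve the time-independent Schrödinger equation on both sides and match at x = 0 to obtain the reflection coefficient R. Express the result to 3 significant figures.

R = 0.312

The wavenumbers are k₁ = √(2mE)/ℏ = 4.266 on the left and k₂ = √(2m(E − U₀))/ℏ = 1.208 on the right.
Continuity of ψ and ψ′ at the step yields the reflection amplitude r = (k₁ − k₂)/(k₁ + k₂) = 0.5586; thus R = |r|² = 0.3120, T = 0.6880.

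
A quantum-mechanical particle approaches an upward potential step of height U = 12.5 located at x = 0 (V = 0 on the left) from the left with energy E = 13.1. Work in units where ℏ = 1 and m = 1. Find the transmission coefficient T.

T = 0.581

On each side the TISE gives plane waves with k = √(2m(E − V))/ℏ: k₁ = √(2·1·13.1) = 5.119, k₂ = √(2·1·0.6) = 1.095.
Continuity of ψ and ψ′ at the step yields the reflection amplitude r = (k₁ − k₂)/(k₁ + k₂) = 0.6474; thus R = |r|² = 0.4192, T = 0.5808.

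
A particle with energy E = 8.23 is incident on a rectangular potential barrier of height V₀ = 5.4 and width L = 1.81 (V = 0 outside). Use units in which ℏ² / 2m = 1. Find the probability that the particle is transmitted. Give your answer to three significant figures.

E > V₀: inside the barrier k₂ = √(2m(E − V₀))/ℏ = 1.682, k₂L = 3.045.
Matching at both interfaces gives T⁻¹ = 1 + V₀² sin²(k₂L) / [4E(E − V₀)] = 1.003, hence T = 0.997.

T = 0.997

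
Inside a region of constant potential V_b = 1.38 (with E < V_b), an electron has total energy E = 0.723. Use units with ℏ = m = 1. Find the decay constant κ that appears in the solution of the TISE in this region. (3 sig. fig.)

Since E < V_b the TISE in this region is ψ'' = κ²ψ with κ = √(2m(V_b − E))/ℏ.
κ = √(2 × 1 × 0.657) = 1.146.

κ = 1.15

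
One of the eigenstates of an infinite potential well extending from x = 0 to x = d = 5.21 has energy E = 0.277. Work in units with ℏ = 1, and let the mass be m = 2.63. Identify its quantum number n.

n = 2

From E_n = n²π²ℏ²/(2md²) invert to n = √(2md²E)/(πℏ).
n = (5.21/π) × √(2 × 2.63 × 0.277) = 2.002 → n = 2.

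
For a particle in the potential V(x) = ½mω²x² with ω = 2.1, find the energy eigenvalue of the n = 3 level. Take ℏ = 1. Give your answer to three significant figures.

E = 7.35

Using E_n = (n + ½)ℏω: E_3 = 3.5 × 2.1 = 7.350.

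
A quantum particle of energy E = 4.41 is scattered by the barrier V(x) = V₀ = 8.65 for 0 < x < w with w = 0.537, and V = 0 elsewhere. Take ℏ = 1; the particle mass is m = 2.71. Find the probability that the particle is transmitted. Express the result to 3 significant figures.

T = 0.0230

E < V₀: inside the barrier ψ ∝ e^{±κx} with κ = √(2m(V₀ − E))/ℏ = 4.794.
κw = 2.574, sinh(κw) = 6.523.
The exact tunnelling result is T⁻¹ = 1 + V₀² sinh²(κw) / [4E(V₀ − E)] = 43.56, so T = 0.0230.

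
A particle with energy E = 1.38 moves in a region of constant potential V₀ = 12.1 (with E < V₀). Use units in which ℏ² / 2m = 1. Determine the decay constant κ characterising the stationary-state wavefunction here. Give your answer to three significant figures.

Since E < V₀ the TISE in this region is ψ'' = κ²ψ with κ = √(2m(V₀ − E))/ℏ.
κ = √(2 × 0.5 × 10.72) = 3.274.

κ = 3.27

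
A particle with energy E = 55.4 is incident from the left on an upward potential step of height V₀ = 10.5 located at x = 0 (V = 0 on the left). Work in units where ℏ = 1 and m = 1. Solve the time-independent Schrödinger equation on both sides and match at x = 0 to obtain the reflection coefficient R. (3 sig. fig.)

The wavenumbers are k₁ = √(2mE)/ℏ = 10.53 on the left and k₂ = √(2m(E − V₀))/ℏ = 9.476 on the right.
Matching ψ and ψ′ at x = 0 gives r = (k₁ − k₂)/(k₁ + k₂), so R = r² = 0.002755 and T = 1 − R = 0.9972.

R = 0.00275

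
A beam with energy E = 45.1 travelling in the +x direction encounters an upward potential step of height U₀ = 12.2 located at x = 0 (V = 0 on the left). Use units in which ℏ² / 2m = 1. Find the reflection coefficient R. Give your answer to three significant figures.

R = 0.00619

The wavenumbers are k₁ = √(2mE)/ℏ = 6.716 on the left and k₂ = √(2m(E − U₀))/ℏ = 5.736 on the right.
Continuity of ψ and ψ′ at the step yields the reflection amplitude r = (k₁ − k₂)/(k₁ + k₂) = 0.07869; thus R = |r|² = 0.006192, T = 0.9938.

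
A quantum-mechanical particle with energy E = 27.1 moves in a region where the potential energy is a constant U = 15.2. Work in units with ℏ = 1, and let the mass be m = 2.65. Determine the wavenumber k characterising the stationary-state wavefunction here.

With E > U the solution is oscillatory, ψ ∝ e^{±ikx} with k = √(2m(E − U))/ℏ.
k = √(2 × 2.65 × 11.9) = 7.942.

k = 7.94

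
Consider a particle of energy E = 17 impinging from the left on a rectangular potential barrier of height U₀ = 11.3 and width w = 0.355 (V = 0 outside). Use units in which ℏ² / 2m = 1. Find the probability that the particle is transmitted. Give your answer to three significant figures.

Above the barrier the interior wavenumber is k₂ = √(2m(E − U₀))/ℏ = 2.387, giving phase k₂w = 0.8476.
T = [1 + U₀² sin²(k₂w) / (4E(E − U₀))]⁻¹ = 1/1.185 = 0.844.

T = 0.844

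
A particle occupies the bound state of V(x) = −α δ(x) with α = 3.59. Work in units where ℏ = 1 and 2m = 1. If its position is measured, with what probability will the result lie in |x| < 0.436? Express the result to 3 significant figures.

The normalised bound state is ψ = √κ e^{−κ|x|} with κ = mα/ℏ² = 1.795.
P(|x| < d) = ∫_{−d}^{d} κ e^{−2κ|x|} dx = 1 − e^{−2κd} = 1 − e^{−1.565} = 0.7910.

P = 0.791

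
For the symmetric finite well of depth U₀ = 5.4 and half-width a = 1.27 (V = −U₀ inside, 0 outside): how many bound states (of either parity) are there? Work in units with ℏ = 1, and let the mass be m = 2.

N = 4

Define the well-strength parameter z₀ = (a/ℏ)√(2mU₀) = 1.27 × √(2·2·5.4) = 5.902.
The even/odd transcendental equations gain one root per π/2 in z₀, giving N = 1 + ⌊2z₀/π⌋ = 1 + ⌊3.758⌋ = 4.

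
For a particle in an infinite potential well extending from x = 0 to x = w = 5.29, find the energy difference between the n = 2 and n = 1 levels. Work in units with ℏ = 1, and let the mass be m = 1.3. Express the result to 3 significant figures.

ΔE = 0.407

E_n = n²π²ℏ²/(2mw²), so ΔE = (2² − 1²) π²ℏ²/(2mw²).
ΔE = 3 × π² / (2 × 1.3 × 5.29²) = 0.4069.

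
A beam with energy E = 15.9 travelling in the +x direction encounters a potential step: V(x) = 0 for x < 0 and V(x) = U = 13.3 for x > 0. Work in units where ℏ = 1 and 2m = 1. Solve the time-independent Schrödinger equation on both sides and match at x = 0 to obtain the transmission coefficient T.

T = 0.820

On each side the TISE gives plane waves with k = √(2m(E − V))/ℏ: k₁ = √(2·½·15.9) = 3.987, k₂ = √(2·½·2.6) = 1.612.
Matching ψ and ψ′ at x = 0 gives r = (k₁ − k₂)/(k₁ + k₂), so R = r² = 0.1799 and T = 1 − R = 0.8201.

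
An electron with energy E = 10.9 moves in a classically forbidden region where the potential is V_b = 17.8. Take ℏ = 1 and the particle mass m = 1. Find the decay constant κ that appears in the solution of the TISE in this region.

Since E < V_b the TISE in this region is ψ'' = κ²ψ with κ = √(2m(V_b − E))/ℏ.
κ = √(2 × 1 × 6.9) = 3.715.

κ = 3.71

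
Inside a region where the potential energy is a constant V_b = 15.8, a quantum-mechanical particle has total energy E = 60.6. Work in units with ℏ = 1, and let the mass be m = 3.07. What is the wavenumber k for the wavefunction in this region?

k = 16.6

With E > V_b the solution is oscillatory, ψ ∝ e^{±ikx} with k = √(2m(E − V_b))/ℏ.
k = √(2 × 3.07 × 44.8) = 16.59.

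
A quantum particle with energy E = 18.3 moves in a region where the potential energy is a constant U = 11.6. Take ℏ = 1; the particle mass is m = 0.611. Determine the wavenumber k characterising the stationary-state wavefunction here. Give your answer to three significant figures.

With E > U the solution is oscillatory, ψ ∝ e^{±ikx} with k = √(2m(E − U))/ℏ.
k = √(2 × 0.611 × 6.7) = 2.861.

k = 2.86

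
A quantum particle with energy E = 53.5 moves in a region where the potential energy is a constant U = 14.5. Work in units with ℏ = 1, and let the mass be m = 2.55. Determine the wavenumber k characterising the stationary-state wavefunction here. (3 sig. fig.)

With E > U the solution is oscillatory, ψ ∝ e^{±ikx} with k = √(2m(E − U))/ℏ.
k = √(2 × 2.55 × 39) = 14.10.

k = 14.1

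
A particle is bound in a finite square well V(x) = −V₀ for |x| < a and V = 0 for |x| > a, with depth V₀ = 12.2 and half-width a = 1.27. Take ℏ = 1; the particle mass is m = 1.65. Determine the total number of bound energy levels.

N = 6

Define the well-strength parameter z₀ = (a/ℏ)√(2mV₀) = 1.27 × √(2·1.65·12.2) = 8.058.
A new bound state (alternating even/odd) appears each time z₀ passes a multiple of π/2, so N = ⌊2z₀/π⌋ + 1 = ⌊5.130⌋ + 1 = 6.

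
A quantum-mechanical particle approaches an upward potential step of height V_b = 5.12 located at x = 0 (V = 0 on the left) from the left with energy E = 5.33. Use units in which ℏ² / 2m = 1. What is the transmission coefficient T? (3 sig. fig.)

T = 0.553

On each side the TISE gives plane waves with k = √(2m(E − V))/ℏ: k₁ = √(2·½·5.33) = 2.309, k₂ = √(2·½·0.21) = 0.4583.
Continuity of ψ and ψ′ at the step yields the reflection amplitude r = (k₁ − k₂)/(k₁ + k₂) = 0.6688; thus R = |r|² = 0.4472, T = 0.5528.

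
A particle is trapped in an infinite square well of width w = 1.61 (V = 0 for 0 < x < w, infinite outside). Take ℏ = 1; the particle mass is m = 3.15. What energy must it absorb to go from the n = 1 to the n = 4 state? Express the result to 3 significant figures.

ΔE = 9.07

E_n = n²π²ℏ²/(2mw²), so ΔE = (4² − 1²) π²ℏ²/(2mw²).
ΔE = 15 × π² / (2 × 3.15 × 1.61²) = 9.066.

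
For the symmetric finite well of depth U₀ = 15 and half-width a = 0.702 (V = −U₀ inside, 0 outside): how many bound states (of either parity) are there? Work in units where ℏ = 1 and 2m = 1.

Define the well-strength parameter z₀ = (a/ℏ)√(2mU₀) = 0.702 × √(2·0.5·15) = 2.719.
A new bound state (alternating even/odd) appears each time z₀ passes a multiple of π/2, so N = ⌊2z₀/π⌋ + 1 = ⌊1.731⌋ + 1 = 2.

N = 2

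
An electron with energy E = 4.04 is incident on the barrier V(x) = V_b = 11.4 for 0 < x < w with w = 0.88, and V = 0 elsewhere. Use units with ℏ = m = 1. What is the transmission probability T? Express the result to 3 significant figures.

Since E < V_b the interior solution is evanescent with decay constant κ = √(2m(V_b − E))/ℏ = 3.837.
κw = 3.376, sinh(κw) = 14.61.
Matching ψ, ψ′ at both faces gives T = [1 + V_b² sinh²(κw) / (4E(V_b − E))]⁻¹ = 1/234.3 = 0.00427.

T = 0.00427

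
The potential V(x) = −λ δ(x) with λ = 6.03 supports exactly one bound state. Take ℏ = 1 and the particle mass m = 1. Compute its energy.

The bound state is ψ(x) = √κ e^{−κ|x|}. The derivative jump ψ'(0⁺) − ψ'(0⁻) = −(2mλ/ℏ²)ψ(0) fixes κ = mλ/ℏ² = 6.030.
Then E = −ℏ²κ²/(2m) = −mλ²/(2ℏ²) = -18.18.

E = -18.2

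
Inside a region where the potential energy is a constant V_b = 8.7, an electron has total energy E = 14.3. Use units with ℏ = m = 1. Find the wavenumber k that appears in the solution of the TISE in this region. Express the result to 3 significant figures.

With E > V_b the solution is oscillatory, ψ ∝ e^{±ikx} with k = √(2m(E − V_b))/ℏ.
k = √(2 × 1 × 5.6) = 3.347.

k = 3.35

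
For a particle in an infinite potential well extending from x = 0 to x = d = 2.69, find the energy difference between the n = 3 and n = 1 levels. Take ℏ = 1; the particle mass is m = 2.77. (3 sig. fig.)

E_n = n²π²ℏ²/(2md²), so ΔE = (3² − 1²) π²ℏ²/(2md²).
ΔE = 8 × π² / (2 × 2.77 × 2.69²) = 1.970.

ΔE = 1.97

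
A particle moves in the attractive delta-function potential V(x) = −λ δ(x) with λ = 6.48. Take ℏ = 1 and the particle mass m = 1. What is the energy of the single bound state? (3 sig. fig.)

E = -21.0

For x ≠ 0 the bound state is ψ ∝ e^{−κ|x|}; integrating the TISE across the delta gives the cusp condition 2κ = 2mλ/ℏ², so κ = 6.480.
Then E = −ℏ²κ²/(2m) = −mλ²/(2ℏ²) = -21.00.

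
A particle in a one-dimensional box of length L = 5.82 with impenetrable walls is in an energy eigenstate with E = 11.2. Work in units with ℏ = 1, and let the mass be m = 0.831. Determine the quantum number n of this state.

For an infinite well E_n = n²π²ℏ²/(2mL²), so n = (L/πℏ)√(2mE).
n = (5.82/π) × √(2 × 0.831 × 11.2) = 7.993 → n = 8.

n = 8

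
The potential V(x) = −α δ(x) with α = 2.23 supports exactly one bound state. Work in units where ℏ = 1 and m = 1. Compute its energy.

For x ≠ 0 the bound state is ψ ∝ e^{−κ|x|}; integrating the TISE across the delta gives the cusp condition 2κ = 2mα/ℏ², so κ = 2.230.
Then E = −ℏ²κ²/(2m) = −mα²/(2ℏ²) = -2.486.

E = -2.49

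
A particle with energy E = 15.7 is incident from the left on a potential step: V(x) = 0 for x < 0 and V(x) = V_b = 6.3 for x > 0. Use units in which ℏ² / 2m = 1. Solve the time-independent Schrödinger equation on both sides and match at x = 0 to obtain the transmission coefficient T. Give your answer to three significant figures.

T = 0.984

On each side the TISE gives plane waves with k = √(2m(E − V))/ℏ: k₁ = √(2·½·15.7) = 3.962, k₂ = √(2·½·9.4) = 3.066.
Continuity of ψ and ψ′ at the step yields the reflection amplitude r = (k₁ − k₂)/(k₁ + k₂) = 0.1275; thus R = |r|² = 0.01627, T = 0.9837.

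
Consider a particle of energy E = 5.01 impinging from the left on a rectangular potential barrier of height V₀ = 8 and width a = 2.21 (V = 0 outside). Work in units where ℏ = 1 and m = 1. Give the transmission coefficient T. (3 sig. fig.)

T = 0.0000757

E < V₀: inside the barrier ψ ∝ e^{±κx} with κ = √(2m(V₀ − E))/ℏ = 2.445.
κa = 5.404, sinh(κa) = 111.2.
Matching ψ, ψ′ at both faces gives T = [1 + V₀² sinh²(κa) / (4E(V₀ − E))]⁻¹ = 1/13200 = 0.0000757.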